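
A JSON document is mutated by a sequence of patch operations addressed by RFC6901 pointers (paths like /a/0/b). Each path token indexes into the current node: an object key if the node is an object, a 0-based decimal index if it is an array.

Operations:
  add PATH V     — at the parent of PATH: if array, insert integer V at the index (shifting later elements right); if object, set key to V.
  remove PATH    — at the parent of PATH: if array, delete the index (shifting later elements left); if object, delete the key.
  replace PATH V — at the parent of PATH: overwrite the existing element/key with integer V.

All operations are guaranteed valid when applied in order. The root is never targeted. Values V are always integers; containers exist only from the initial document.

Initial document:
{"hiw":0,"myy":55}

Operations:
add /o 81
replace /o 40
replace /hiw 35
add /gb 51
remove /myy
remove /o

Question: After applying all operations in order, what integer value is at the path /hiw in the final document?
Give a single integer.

Answer: 35

Derivation:
After op 1 (add /o 81): {"hiw":0,"myy":55,"o":81}
After op 2 (replace /o 40): {"hiw":0,"myy":55,"o":40}
After op 3 (replace /hiw 35): {"hiw":35,"myy":55,"o":40}
After op 4 (add /gb 51): {"gb":51,"hiw":35,"myy":55,"o":40}
After op 5 (remove /myy): {"gb":51,"hiw":35,"o":40}
After op 6 (remove /o): {"gb":51,"hiw":35}
Value at /hiw: 35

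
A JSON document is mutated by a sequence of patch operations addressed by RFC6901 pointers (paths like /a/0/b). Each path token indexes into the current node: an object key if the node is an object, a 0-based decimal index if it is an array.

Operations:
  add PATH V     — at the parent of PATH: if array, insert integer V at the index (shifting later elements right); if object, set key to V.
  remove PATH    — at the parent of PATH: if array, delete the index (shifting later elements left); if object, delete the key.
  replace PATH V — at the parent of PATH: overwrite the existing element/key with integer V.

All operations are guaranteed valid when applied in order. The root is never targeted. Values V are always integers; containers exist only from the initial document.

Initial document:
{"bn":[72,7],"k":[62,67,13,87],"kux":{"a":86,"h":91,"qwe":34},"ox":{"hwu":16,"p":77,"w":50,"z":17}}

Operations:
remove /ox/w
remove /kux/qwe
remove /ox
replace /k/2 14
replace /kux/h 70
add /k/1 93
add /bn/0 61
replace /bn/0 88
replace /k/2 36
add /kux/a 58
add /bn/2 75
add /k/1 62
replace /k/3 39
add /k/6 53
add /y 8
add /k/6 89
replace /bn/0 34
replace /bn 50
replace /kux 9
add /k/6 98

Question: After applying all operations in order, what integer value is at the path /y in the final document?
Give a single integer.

After op 1 (remove /ox/w): {"bn":[72,7],"k":[62,67,13,87],"kux":{"a":86,"h":91,"qwe":34},"ox":{"hwu":16,"p":77,"z":17}}
After op 2 (remove /kux/qwe): {"bn":[72,7],"k":[62,67,13,87],"kux":{"a":86,"h":91},"ox":{"hwu":16,"p":77,"z":17}}
After op 3 (remove /ox): {"bn":[72,7],"k":[62,67,13,87],"kux":{"a":86,"h":91}}
After op 4 (replace /k/2 14): {"bn":[72,7],"k":[62,67,14,87],"kux":{"a":86,"h":91}}
After op 5 (replace /kux/h 70): {"bn":[72,7],"k":[62,67,14,87],"kux":{"a":86,"h":70}}
After op 6 (add /k/1 93): {"bn":[72,7],"k":[62,93,67,14,87],"kux":{"a":86,"h":70}}
After op 7 (add /bn/0 61): {"bn":[61,72,7],"k":[62,93,67,14,87],"kux":{"a":86,"h":70}}
After op 8 (replace /bn/0 88): {"bn":[88,72,7],"k":[62,93,67,14,87],"kux":{"a":86,"h":70}}
After op 9 (replace /k/2 36): {"bn":[88,72,7],"k":[62,93,36,14,87],"kux":{"a":86,"h":70}}
After op 10 (add /kux/a 58): {"bn":[88,72,7],"k":[62,93,36,14,87],"kux":{"a":58,"h":70}}
After op 11 (add /bn/2 75): {"bn":[88,72,75,7],"k":[62,93,36,14,87],"kux":{"a":58,"h":70}}
After op 12 (add /k/1 62): {"bn":[88,72,75,7],"k":[62,62,93,36,14,87],"kux":{"a":58,"h":70}}
After op 13 (replace /k/3 39): {"bn":[88,72,75,7],"k":[62,62,93,39,14,87],"kux":{"a":58,"h":70}}
After op 14 (add /k/6 53): {"bn":[88,72,75,7],"k":[62,62,93,39,14,87,53],"kux":{"a":58,"h":70}}
After op 15 (add /y 8): {"bn":[88,72,75,7],"k":[62,62,93,39,14,87,53],"kux":{"a":58,"h":70},"y":8}
After op 16 (add /k/6 89): {"bn":[88,72,75,7],"k":[62,62,93,39,14,87,89,53],"kux":{"a":58,"h":70},"y":8}
After op 17 (replace /bn/0 34): {"bn":[34,72,75,7],"k":[62,62,93,39,14,87,89,53],"kux":{"a":58,"h":70},"y":8}
After op 18 (replace /bn 50): {"bn":50,"k":[62,62,93,39,14,87,89,53],"kux":{"a":58,"h":70},"y":8}
After op 19 (replace /kux 9): {"bn":50,"k":[62,62,93,39,14,87,89,53],"kux":9,"y":8}
After op 20 (add /k/6 98): {"bn":50,"k":[62,62,93,39,14,87,98,89,53],"kux":9,"y":8}
Value at /y: 8

Answer: 8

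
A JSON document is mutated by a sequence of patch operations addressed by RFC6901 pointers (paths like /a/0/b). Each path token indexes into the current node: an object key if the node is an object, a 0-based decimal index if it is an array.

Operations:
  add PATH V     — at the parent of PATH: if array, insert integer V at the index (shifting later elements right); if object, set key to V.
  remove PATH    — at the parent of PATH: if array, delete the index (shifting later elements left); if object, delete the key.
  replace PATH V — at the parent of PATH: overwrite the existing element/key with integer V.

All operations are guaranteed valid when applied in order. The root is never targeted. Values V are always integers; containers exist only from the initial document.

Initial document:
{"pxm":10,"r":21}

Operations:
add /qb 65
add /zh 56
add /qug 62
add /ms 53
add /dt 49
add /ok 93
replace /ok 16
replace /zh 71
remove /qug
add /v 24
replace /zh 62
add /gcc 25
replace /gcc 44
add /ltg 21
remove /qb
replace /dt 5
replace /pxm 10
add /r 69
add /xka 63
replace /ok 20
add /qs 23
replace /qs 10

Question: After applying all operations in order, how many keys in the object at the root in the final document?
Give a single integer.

Answer: 11

Derivation:
After op 1 (add /qb 65): {"pxm":10,"qb":65,"r":21}
After op 2 (add /zh 56): {"pxm":10,"qb":65,"r":21,"zh":56}
After op 3 (add /qug 62): {"pxm":10,"qb":65,"qug":62,"r":21,"zh":56}
After op 4 (add /ms 53): {"ms":53,"pxm":10,"qb":65,"qug":62,"r":21,"zh":56}
After op 5 (add /dt 49): {"dt":49,"ms":53,"pxm":10,"qb":65,"qug":62,"r":21,"zh":56}
After op 6 (add /ok 93): {"dt":49,"ms":53,"ok":93,"pxm":10,"qb":65,"qug":62,"r":21,"zh":56}
After op 7 (replace /ok 16): {"dt":49,"ms":53,"ok":16,"pxm":10,"qb":65,"qug":62,"r":21,"zh":56}
After op 8 (replace /zh 71): {"dt":49,"ms":53,"ok":16,"pxm":10,"qb":65,"qug":62,"r":21,"zh":71}
After op 9 (remove /qug): {"dt":49,"ms":53,"ok":16,"pxm":10,"qb":65,"r":21,"zh":71}
After op 10 (add /v 24): {"dt":49,"ms":53,"ok":16,"pxm":10,"qb":65,"r":21,"v":24,"zh":71}
After op 11 (replace /zh 62): {"dt":49,"ms":53,"ok":16,"pxm":10,"qb":65,"r":21,"v":24,"zh":62}
After op 12 (add /gcc 25): {"dt":49,"gcc":25,"ms":53,"ok":16,"pxm":10,"qb":65,"r":21,"v":24,"zh":62}
After op 13 (replace /gcc 44): {"dt":49,"gcc":44,"ms":53,"ok":16,"pxm":10,"qb":65,"r":21,"v":24,"zh":62}
After op 14 (add /ltg 21): {"dt":49,"gcc":44,"ltg":21,"ms":53,"ok":16,"pxm":10,"qb":65,"r":21,"v":24,"zh":62}
After op 15 (remove /qb): {"dt":49,"gcc":44,"ltg":21,"ms":53,"ok":16,"pxm":10,"r":21,"v":24,"zh":62}
After op 16 (replace /dt 5): {"dt":5,"gcc":44,"ltg":21,"ms":53,"ok":16,"pxm":10,"r":21,"v":24,"zh":62}
After op 17 (replace /pxm 10): {"dt":5,"gcc":44,"ltg":21,"ms":53,"ok":16,"pxm":10,"r":21,"v":24,"zh":62}
After op 18 (add /r 69): {"dt":5,"gcc":44,"ltg":21,"ms":53,"ok":16,"pxm":10,"r":69,"v":24,"zh":62}
After op 19 (add /xka 63): {"dt":5,"gcc":44,"ltg":21,"ms":53,"ok":16,"pxm":10,"r":69,"v":24,"xka":63,"zh":62}
After op 20 (replace /ok 20): {"dt":5,"gcc":44,"ltg":21,"ms":53,"ok":20,"pxm":10,"r":69,"v":24,"xka":63,"zh":62}
After op 21 (add /qs 23): {"dt":5,"gcc":44,"ltg":21,"ms":53,"ok":20,"pxm":10,"qs":23,"r":69,"v":24,"xka":63,"zh":62}
After op 22 (replace /qs 10): {"dt":5,"gcc":44,"ltg":21,"ms":53,"ok":20,"pxm":10,"qs":10,"r":69,"v":24,"xka":63,"zh":62}
Size at the root: 11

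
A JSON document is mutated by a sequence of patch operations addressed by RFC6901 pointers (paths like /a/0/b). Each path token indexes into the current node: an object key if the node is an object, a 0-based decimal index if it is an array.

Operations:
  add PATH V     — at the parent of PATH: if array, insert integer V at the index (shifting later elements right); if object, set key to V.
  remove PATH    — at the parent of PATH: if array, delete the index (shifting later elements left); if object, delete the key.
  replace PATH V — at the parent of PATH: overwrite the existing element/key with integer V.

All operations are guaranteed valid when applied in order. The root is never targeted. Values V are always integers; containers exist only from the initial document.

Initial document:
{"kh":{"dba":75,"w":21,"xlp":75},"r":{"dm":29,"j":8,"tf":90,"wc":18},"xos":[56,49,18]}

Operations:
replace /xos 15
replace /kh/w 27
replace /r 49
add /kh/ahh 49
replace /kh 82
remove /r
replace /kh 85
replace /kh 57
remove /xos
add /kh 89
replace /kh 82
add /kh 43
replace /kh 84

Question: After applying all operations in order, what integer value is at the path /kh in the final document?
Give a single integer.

Answer: 84

Derivation:
After op 1 (replace /xos 15): {"kh":{"dba":75,"w":21,"xlp":75},"r":{"dm":29,"j":8,"tf":90,"wc":18},"xos":15}
After op 2 (replace /kh/w 27): {"kh":{"dba":75,"w":27,"xlp":75},"r":{"dm":29,"j":8,"tf":90,"wc":18},"xos":15}
After op 3 (replace /r 49): {"kh":{"dba":75,"w":27,"xlp":75},"r":49,"xos":15}
After op 4 (add /kh/ahh 49): {"kh":{"ahh":49,"dba":75,"w":27,"xlp":75},"r":49,"xos":15}
After op 5 (replace /kh 82): {"kh":82,"r":49,"xos":15}
After op 6 (remove /r): {"kh":82,"xos":15}
After op 7 (replace /kh 85): {"kh":85,"xos":15}
After op 8 (replace /kh 57): {"kh":57,"xos":15}
After op 9 (remove /xos): {"kh":57}
After op 10 (add /kh 89): {"kh":89}
After op 11 (replace /kh 82): {"kh":82}
After op 12 (add /kh 43): {"kh":43}
After op 13 (replace /kh 84): {"kh":84}
Value at /kh: 84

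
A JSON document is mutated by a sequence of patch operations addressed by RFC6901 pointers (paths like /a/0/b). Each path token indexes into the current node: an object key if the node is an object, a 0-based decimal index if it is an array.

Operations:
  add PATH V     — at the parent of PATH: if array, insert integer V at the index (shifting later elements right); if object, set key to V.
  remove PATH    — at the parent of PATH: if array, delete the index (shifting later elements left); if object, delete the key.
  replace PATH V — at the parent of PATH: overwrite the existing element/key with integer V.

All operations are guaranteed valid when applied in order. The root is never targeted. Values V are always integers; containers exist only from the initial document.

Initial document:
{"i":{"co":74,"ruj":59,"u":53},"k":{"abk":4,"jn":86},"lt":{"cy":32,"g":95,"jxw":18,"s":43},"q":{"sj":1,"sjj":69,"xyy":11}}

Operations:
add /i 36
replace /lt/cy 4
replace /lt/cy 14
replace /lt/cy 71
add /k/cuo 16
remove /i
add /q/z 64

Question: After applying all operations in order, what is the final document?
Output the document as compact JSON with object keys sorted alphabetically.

Answer: {"k":{"abk":4,"cuo":16,"jn":86},"lt":{"cy":71,"g":95,"jxw":18,"s":43},"q":{"sj":1,"sjj":69,"xyy":11,"z":64}}

Derivation:
After op 1 (add /i 36): {"i":36,"k":{"abk":4,"jn":86},"lt":{"cy":32,"g":95,"jxw":18,"s":43},"q":{"sj":1,"sjj":69,"xyy":11}}
After op 2 (replace /lt/cy 4): {"i":36,"k":{"abk":4,"jn":86},"lt":{"cy":4,"g":95,"jxw":18,"s":43},"q":{"sj":1,"sjj":69,"xyy":11}}
After op 3 (replace /lt/cy 14): {"i":36,"k":{"abk":4,"jn":86},"lt":{"cy":14,"g":95,"jxw":18,"s":43},"q":{"sj":1,"sjj":69,"xyy":11}}
After op 4 (replace /lt/cy 71): {"i":36,"k":{"abk":4,"jn":86},"lt":{"cy":71,"g":95,"jxw":18,"s":43},"q":{"sj":1,"sjj":69,"xyy":11}}
After op 5 (add /k/cuo 16): {"i":36,"k":{"abk":4,"cuo":16,"jn":86},"lt":{"cy":71,"g":95,"jxw":18,"s":43},"q":{"sj":1,"sjj":69,"xyy":11}}
After op 6 (remove /i): {"k":{"abk":4,"cuo":16,"jn":86},"lt":{"cy":71,"g":95,"jxw":18,"s":43},"q":{"sj":1,"sjj":69,"xyy":11}}
After op 7 (add /q/z 64): {"k":{"abk":4,"cuo":16,"jn":86},"lt":{"cy":71,"g":95,"jxw":18,"s":43},"q":{"sj":1,"sjj":69,"xyy":11,"z":64}}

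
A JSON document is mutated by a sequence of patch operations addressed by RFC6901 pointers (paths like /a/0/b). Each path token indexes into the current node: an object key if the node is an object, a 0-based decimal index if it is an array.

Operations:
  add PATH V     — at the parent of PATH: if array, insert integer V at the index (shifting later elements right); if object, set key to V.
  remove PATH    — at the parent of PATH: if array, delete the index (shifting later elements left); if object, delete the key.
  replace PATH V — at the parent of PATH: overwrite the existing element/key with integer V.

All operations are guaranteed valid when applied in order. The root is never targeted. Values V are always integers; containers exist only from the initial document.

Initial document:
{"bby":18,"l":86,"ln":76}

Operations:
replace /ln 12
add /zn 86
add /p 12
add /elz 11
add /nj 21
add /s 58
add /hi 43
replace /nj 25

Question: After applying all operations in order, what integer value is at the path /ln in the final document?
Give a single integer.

After op 1 (replace /ln 12): {"bby":18,"l":86,"ln":12}
After op 2 (add /zn 86): {"bby":18,"l":86,"ln":12,"zn":86}
After op 3 (add /p 12): {"bby":18,"l":86,"ln":12,"p":12,"zn":86}
After op 4 (add /elz 11): {"bby":18,"elz":11,"l":86,"ln":12,"p":12,"zn":86}
After op 5 (add /nj 21): {"bby":18,"elz":11,"l":86,"ln":12,"nj":21,"p":12,"zn":86}
After op 6 (add /s 58): {"bby":18,"elz":11,"l":86,"ln":12,"nj":21,"p":12,"s":58,"zn":86}
After op 7 (add /hi 43): {"bby":18,"elz":11,"hi":43,"l":86,"ln":12,"nj":21,"p":12,"s":58,"zn":86}
After op 8 (replace /nj 25): {"bby":18,"elz":11,"hi":43,"l":86,"ln":12,"nj":25,"p":12,"s":58,"zn":86}
Value at /ln: 12

Answer: 12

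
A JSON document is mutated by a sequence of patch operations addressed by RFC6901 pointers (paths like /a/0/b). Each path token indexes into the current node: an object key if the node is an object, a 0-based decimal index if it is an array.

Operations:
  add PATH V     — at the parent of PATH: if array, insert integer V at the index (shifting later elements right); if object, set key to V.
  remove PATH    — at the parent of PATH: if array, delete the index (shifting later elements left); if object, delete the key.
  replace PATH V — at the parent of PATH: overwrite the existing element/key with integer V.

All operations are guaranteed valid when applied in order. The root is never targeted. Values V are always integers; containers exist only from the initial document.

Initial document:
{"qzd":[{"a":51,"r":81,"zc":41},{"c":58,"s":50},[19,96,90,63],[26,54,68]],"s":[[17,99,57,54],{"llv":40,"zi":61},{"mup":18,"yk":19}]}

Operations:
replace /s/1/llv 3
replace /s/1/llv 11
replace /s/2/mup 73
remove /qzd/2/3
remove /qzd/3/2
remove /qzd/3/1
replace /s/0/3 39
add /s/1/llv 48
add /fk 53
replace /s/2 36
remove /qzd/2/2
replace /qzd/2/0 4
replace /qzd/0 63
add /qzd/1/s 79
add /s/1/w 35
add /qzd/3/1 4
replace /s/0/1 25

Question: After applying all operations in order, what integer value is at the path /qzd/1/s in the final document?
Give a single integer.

After op 1 (replace /s/1/llv 3): {"qzd":[{"a":51,"r":81,"zc":41},{"c":58,"s":50},[19,96,90,63],[26,54,68]],"s":[[17,99,57,54],{"llv":3,"zi":61},{"mup":18,"yk":19}]}
After op 2 (replace /s/1/llv 11): {"qzd":[{"a":51,"r":81,"zc":41},{"c":58,"s":50},[19,96,90,63],[26,54,68]],"s":[[17,99,57,54],{"llv":11,"zi":61},{"mup":18,"yk":19}]}
After op 3 (replace /s/2/mup 73): {"qzd":[{"a":51,"r":81,"zc":41},{"c":58,"s":50},[19,96,90,63],[26,54,68]],"s":[[17,99,57,54],{"llv":11,"zi":61},{"mup":73,"yk":19}]}
After op 4 (remove /qzd/2/3): {"qzd":[{"a":51,"r":81,"zc":41},{"c":58,"s":50},[19,96,90],[26,54,68]],"s":[[17,99,57,54],{"llv":11,"zi":61},{"mup":73,"yk":19}]}
After op 5 (remove /qzd/3/2): {"qzd":[{"a":51,"r":81,"zc":41},{"c":58,"s":50},[19,96,90],[26,54]],"s":[[17,99,57,54],{"llv":11,"zi":61},{"mup":73,"yk":19}]}
After op 6 (remove /qzd/3/1): {"qzd":[{"a":51,"r":81,"zc":41},{"c":58,"s":50},[19,96,90],[26]],"s":[[17,99,57,54],{"llv":11,"zi":61},{"mup":73,"yk":19}]}
After op 7 (replace /s/0/3 39): {"qzd":[{"a":51,"r":81,"zc":41},{"c":58,"s":50},[19,96,90],[26]],"s":[[17,99,57,39],{"llv":11,"zi":61},{"mup":73,"yk":19}]}
After op 8 (add /s/1/llv 48): {"qzd":[{"a":51,"r":81,"zc":41},{"c":58,"s":50},[19,96,90],[26]],"s":[[17,99,57,39],{"llv":48,"zi":61},{"mup":73,"yk":19}]}
After op 9 (add /fk 53): {"fk":53,"qzd":[{"a":51,"r":81,"zc":41},{"c":58,"s":50},[19,96,90],[26]],"s":[[17,99,57,39],{"llv":48,"zi":61},{"mup":73,"yk":19}]}
After op 10 (replace /s/2 36): {"fk":53,"qzd":[{"a":51,"r":81,"zc":41},{"c":58,"s":50},[19,96,90],[26]],"s":[[17,99,57,39],{"llv":48,"zi":61},36]}
After op 11 (remove /qzd/2/2): {"fk":53,"qzd":[{"a":51,"r":81,"zc":41},{"c":58,"s":50},[19,96],[26]],"s":[[17,99,57,39],{"llv":48,"zi":61},36]}
After op 12 (replace /qzd/2/0 4): {"fk":53,"qzd":[{"a":51,"r":81,"zc":41},{"c":58,"s":50},[4,96],[26]],"s":[[17,99,57,39],{"llv":48,"zi":61},36]}
After op 13 (replace /qzd/0 63): {"fk":53,"qzd":[63,{"c":58,"s":50},[4,96],[26]],"s":[[17,99,57,39],{"llv":48,"zi":61},36]}
After op 14 (add /qzd/1/s 79): {"fk":53,"qzd":[63,{"c":58,"s":79},[4,96],[26]],"s":[[17,99,57,39],{"llv":48,"zi":61},36]}
After op 15 (add /s/1/w 35): {"fk":53,"qzd":[63,{"c":58,"s":79},[4,96],[26]],"s":[[17,99,57,39],{"llv":48,"w":35,"zi":61},36]}
After op 16 (add /qzd/3/1 4): {"fk":53,"qzd":[63,{"c":58,"s":79},[4,96],[26,4]],"s":[[17,99,57,39],{"llv":48,"w":35,"zi":61},36]}
After op 17 (replace /s/0/1 25): {"fk":53,"qzd":[63,{"c":58,"s":79},[4,96],[26,4]],"s":[[17,25,57,39],{"llv":48,"w":35,"zi":61},36]}
Value at /qzd/1/s: 79

Answer: 79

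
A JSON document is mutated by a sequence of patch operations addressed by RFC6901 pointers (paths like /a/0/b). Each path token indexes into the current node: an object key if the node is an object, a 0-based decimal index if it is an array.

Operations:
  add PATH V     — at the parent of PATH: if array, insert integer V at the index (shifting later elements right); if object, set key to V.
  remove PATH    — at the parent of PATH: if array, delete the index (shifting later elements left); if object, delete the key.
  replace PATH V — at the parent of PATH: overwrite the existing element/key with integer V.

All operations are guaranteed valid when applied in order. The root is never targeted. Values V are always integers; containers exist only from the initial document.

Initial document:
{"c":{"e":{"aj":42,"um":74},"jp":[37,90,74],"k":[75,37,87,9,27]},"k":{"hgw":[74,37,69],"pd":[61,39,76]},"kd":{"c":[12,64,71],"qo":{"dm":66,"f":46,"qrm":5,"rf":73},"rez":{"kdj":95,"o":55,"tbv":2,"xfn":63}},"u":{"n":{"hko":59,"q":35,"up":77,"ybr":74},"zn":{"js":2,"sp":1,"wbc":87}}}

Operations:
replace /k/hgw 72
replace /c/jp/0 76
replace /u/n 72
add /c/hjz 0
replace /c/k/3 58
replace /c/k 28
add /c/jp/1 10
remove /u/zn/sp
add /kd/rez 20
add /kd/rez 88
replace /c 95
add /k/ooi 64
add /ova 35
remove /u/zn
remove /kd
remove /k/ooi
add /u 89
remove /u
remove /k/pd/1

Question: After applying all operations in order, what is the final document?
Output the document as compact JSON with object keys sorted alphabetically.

After op 1 (replace /k/hgw 72): {"c":{"e":{"aj":42,"um":74},"jp":[37,90,74],"k":[75,37,87,9,27]},"k":{"hgw":72,"pd":[61,39,76]},"kd":{"c":[12,64,71],"qo":{"dm":66,"f":46,"qrm":5,"rf":73},"rez":{"kdj":95,"o":55,"tbv":2,"xfn":63}},"u":{"n":{"hko":59,"q":35,"up":77,"ybr":74},"zn":{"js":2,"sp":1,"wbc":87}}}
After op 2 (replace /c/jp/0 76): {"c":{"e":{"aj":42,"um":74},"jp":[76,90,74],"k":[75,37,87,9,27]},"k":{"hgw":72,"pd":[61,39,76]},"kd":{"c":[12,64,71],"qo":{"dm":66,"f":46,"qrm":5,"rf":73},"rez":{"kdj":95,"o":55,"tbv":2,"xfn":63}},"u":{"n":{"hko":59,"q":35,"up":77,"ybr":74},"zn":{"js":2,"sp":1,"wbc":87}}}
After op 3 (replace /u/n 72): {"c":{"e":{"aj":42,"um":74},"jp":[76,90,74],"k":[75,37,87,9,27]},"k":{"hgw":72,"pd":[61,39,76]},"kd":{"c":[12,64,71],"qo":{"dm":66,"f":46,"qrm":5,"rf":73},"rez":{"kdj":95,"o":55,"tbv":2,"xfn":63}},"u":{"n":72,"zn":{"js":2,"sp":1,"wbc":87}}}
After op 4 (add /c/hjz 0): {"c":{"e":{"aj":42,"um":74},"hjz":0,"jp":[76,90,74],"k":[75,37,87,9,27]},"k":{"hgw":72,"pd":[61,39,76]},"kd":{"c":[12,64,71],"qo":{"dm":66,"f":46,"qrm":5,"rf":73},"rez":{"kdj":95,"o":55,"tbv":2,"xfn":63}},"u":{"n":72,"zn":{"js":2,"sp":1,"wbc":87}}}
After op 5 (replace /c/k/3 58): {"c":{"e":{"aj":42,"um":74},"hjz":0,"jp":[76,90,74],"k":[75,37,87,58,27]},"k":{"hgw":72,"pd":[61,39,76]},"kd":{"c":[12,64,71],"qo":{"dm":66,"f":46,"qrm":5,"rf":73},"rez":{"kdj":95,"o":55,"tbv":2,"xfn":63}},"u":{"n":72,"zn":{"js":2,"sp":1,"wbc":87}}}
After op 6 (replace /c/k 28): {"c":{"e":{"aj":42,"um":74},"hjz":0,"jp":[76,90,74],"k":28},"k":{"hgw":72,"pd":[61,39,76]},"kd":{"c":[12,64,71],"qo":{"dm":66,"f":46,"qrm":5,"rf":73},"rez":{"kdj":95,"o":55,"tbv":2,"xfn":63}},"u":{"n":72,"zn":{"js":2,"sp":1,"wbc":87}}}
After op 7 (add /c/jp/1 10): {"c":{"e":{"aj":42,"um":74},"hjz":0,"jp":[76,10,90,74],"k":28},"k":{"hgw":72,"pd":[61,39,76]},"kd":{"c":[12,64,71],"qo":{"dm":66,"f":46,"qrm":5,"rf":73},"rez":{"kdj":95,"o":55,"tbv":2,"xfn":63}},"u":{"n":72,"zn":{"js":2,"sp":1,"wbc":87}}}
After op 8 (remove /u/zn/sp): {"c":{"e":{"aj":42,"um":74},"hjz":0,"jp":[76,10,90,74],"k":28},"k":{"hgw":72,"pd":[61,39,76]},"kd":{"c":[12,64,71],"qo":{"dm":66,"f":46,"qrm":5,"rf":73},"rez":{"kdj":95,"o":55,"tbv":2,"xfn":63}},"u":{"n":72,"zn":{"js":2,"wbc":87}}}
After op 9 (add /kd/rez 20): {"c":{"e":{"aj":42,"um":74},"hjz":0,"jp":[76,10,90,74],"k":28},"k":{"hgw":72,"pd":[61,39,76]},"kd":{"c":[12,64,71],"qo":{"dm":66,"f":46,"qrm":5,"rf":73},"rez":20},"u":{"n":72,"zn":{"js":2,"wbc":87}}}
After op 10 (add /kd/rez 88): {"c":{"e":{"aj":42,"um":74},"hjz":0,"jp":[76,10,90,74],"k":28},"k":{"hgw":72,"pd":[61,39,76]},"kd":{"c":[12,64,71],"qo":{"dm":66,"f":46,"qrm":5,"rf":73},"rez":88},"u":{"n":72,"zn":{"js":2,"wbc":87}}}
After op 11 (replace /c 95): {"c":95,"k":{"hgw":72,"pd":[61,39,76]},"kd":{"c":[12,64,71],"qo":{"dm":66,"f":46,"qrm":5,"rf":73},"rez":88},"u":{"n":72,"zn":{"js":2,"wbc":87}}}
After op 12 (add /k/ooi 64): {"c":95,"k":{"hgw":72,"ooi":64,"pd":[61,39,76]},"kd":{"c":[12,64,71],"qo":{"dm":66,"f":46,"qrm":5,"rf":73},"rez":88},"u":{"n":72,"zn":{"js":2,"wbc":87}}}
After op 13 (add /ova 35): {"c":95,"k":{"hgw":72,"ooi":64,"pd":[61,39,76]},"kd":{"c":[12,64,71],"qo":{"dm":66,"f":46,"qrm":5,"rf":73},"rez":88},"ova":35,"u":{"n":72,"zn":{"js":2,"wbc":87}}}
After op 14 (remove /u/zn): {"c":95,"k":{"hgw":72,"ooi":64,"pd":[61,39,76]},"kd":{"c":[12,64,71],"qo":{"dm":66,"f":46,"qrm":5,"rf":73},"rez":88},"ova":35,"u":{"n":72}}
After op 15 (remove /kd): {"c":95,"k":{"hgw":72,"ooi":64,"pd":[61,39,76]},"ova":35,"u":{"n":72}}
After op 16 (remove /k/ooi): {"c":95,"k":{"hgw":72,"pd":[61,39,76]},"ova":35,"u":{"n":72}}
After op 17 (add /u 89): {"c":95,"k":{"hgw":72,"pd":[61,39,76]},"ova":35,"u":89}
After op 18 (remove /u): {"c":95,"k":{"hgw":72,"pd":[61,39,76]},"ova":35}
After op 19 (remove /k/pd/1): {"c":95,"k":{"hgw":72,"pd":[61,76]},"ova":35}

Answer: {"c":95,"k":{"hgw":72,"pd":[61,76]},"ova":35}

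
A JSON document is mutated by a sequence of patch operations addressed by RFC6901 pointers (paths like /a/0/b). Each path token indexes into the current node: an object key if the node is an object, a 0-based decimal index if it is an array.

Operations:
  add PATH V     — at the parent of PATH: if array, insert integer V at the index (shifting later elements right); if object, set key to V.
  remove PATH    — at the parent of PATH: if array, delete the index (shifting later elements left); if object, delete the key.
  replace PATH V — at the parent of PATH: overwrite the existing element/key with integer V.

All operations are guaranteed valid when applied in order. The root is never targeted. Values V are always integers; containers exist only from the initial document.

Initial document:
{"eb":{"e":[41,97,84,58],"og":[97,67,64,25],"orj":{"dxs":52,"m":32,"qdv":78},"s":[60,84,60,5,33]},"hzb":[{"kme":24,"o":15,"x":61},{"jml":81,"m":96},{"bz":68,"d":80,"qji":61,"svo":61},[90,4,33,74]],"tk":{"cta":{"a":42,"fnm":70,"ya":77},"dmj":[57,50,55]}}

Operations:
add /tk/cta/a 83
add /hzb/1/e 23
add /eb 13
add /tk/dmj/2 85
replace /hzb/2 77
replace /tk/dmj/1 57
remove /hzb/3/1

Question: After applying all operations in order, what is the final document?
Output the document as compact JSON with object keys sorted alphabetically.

Answer: {"eb":13,"hzb":[{"kme":24,"o":15,"x":61},{"e":23,"jml":81,"m":96},77,[90,33,74]],"tk":{"cta":{"a":83,"fnm":70,"ya":77},"dmj":[57,57,85,55]}}

Derivation:
After op 1 (add /tk/cta/a 83): {"eb":{"e":[41,97,84,58],"og":[97,67,64,25],"orj":{"dxs":52,"m":32,"qdv":78},"s":[60,84,60,5,33]},"hzb":[{"kme":24,"o":15,"x":61},{"jml":81,"m":96},{"bz":68,"d":80,"qji":61,"svo":61},[90,4,33,74]],"tk":{"cta":{"a":83,"fnm":70,"ya":77},"dmj":[57,50,55]}}
After op 2 (add /hzb/1/e 23): {"eb":{"e":[41,97,84,58],"og":[97,67,64,25],"orj":{"dxs":52,"m":32,"qdv":78},"s":[60,84,60,5,33]},"hzb":[{"kme":24,"o":15,"x":61},{"e":23,"jml":81,"m":96},{"bz":68,"d":80,"qji":61,"svo":61},[90,4,33,74]],"tk":{"cta":{"a":83,"fnm":70,"ya":77},"dmj":[57,50,55]}}
After op 3 (add /eb 13): {"eb":13,"hzb":[{"kme":24,"o":15,"x":61},{"e":23,"jml":81,"m":96},{"bz":68,"d":80,"qji":61,"svo":61},[90,4,33,74]],"tk":{"cta":{"a":83,"fnm":70,"ya":77},"dmj":[57,50,55]}}
After op 4 (add /tk/dmj/2 85): {"eb":13,"hzb":[{"kme":24,"o":15,"x":61},{"e":23,"jml":81,"m":96},{"bz":68,"d":80,"qji":61,"svo":61},[90,4,33,74]],"tk":{"cta":{"a":83,"fnm":70,"ya":77},"dmj":[57,50,85,55]}}
After op 5 (replace /hzb/2 77): {"eb":13,"hzb":[{"kme":24,"o":15,"x":61},{"e":23,"jml":81,"m":96},77,[90,4,33,74]],"tk":{"cta":{"a":83,"fnm":70,"ya":77},"dmj":[57,50,85,55]}}
After op 6 (replace /tk/dmj/1 57): {"eb":13,"hzb":[{"kme":24,"o":15,"x":61},{"e":23,"jml":81,"m":96},77,[90,4,33,74]],"tk":{"cta":{"a":83,"fnm":70,"ya":77},"dmj":[57,57,85,55]}}
After op 7 (remove /hzb/3/1): {"eb":13,"hzb":[{"kme":24,"o":15,"x":61},{"e":23,"jml":81,"m":96},77,[90,33,74]],"tk":{"cta":{"a":83,"fnm":70,"ya":77},"dmj":[57,57,85,55]}}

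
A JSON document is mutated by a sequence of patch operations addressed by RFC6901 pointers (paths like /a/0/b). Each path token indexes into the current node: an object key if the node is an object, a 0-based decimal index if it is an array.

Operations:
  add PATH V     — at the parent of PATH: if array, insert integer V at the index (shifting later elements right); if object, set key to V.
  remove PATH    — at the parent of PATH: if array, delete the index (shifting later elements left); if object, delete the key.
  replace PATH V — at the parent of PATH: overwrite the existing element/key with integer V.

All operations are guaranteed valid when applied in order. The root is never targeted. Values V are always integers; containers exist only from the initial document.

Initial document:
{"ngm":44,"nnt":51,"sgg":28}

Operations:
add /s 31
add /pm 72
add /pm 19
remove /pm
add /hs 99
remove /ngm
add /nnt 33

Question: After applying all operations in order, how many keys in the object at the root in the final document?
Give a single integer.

After op 1 (add /s 31): {"ngm":44,"nnt":51,"s":31,"sgg":28}
After op 2 (add /pm 72): {"ngm":44,"nnt":51,"pm":72,"s":31,"sgg":28}
After op 3 (add /pm 19): {"ngm":44,"nnt":51,"pm":19,"s":31,"sgg":28}
After op 4 (remove /pm): {"ngm":44,"nnt":51,"s":31,"sgg":28}
After op 5 (add /hs 99): {"hs":99,"ngm":44,"nnt":51,"s":31,"sgg":28}
After op 6 (remove /ngm): {"hs":99,"nnt":51,"s":31,"sgg":28}
After op 7 (add /nnt 33): {"hs":99,"nnt":33,"s":31,"sgg":28}
Size at the root: 4

Answer: 4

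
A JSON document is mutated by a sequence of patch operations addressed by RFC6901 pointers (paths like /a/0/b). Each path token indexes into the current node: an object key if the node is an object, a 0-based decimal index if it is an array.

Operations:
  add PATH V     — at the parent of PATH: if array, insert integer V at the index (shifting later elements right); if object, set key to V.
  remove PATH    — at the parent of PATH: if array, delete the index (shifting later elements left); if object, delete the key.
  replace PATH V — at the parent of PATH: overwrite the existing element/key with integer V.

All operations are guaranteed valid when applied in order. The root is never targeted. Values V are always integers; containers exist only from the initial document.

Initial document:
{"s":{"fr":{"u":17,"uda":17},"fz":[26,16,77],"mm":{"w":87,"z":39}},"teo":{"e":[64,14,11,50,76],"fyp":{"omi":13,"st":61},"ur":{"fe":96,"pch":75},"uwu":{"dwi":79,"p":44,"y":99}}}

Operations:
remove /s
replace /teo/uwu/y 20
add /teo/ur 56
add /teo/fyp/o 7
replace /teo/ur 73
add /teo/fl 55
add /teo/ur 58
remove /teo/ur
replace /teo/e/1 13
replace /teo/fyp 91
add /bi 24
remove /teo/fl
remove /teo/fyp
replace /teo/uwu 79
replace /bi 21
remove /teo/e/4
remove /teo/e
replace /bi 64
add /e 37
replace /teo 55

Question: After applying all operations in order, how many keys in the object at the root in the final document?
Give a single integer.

After op 1 (remove /s): {"teo":{"e":[64,14,11,50,76],"fyp":{"omi":13,"st":61},"ur":{"fe":96,"pch":75},"uwu":{"dwi":79,"p":44,"y":99}}}
After op 2 (replace /teo/uwu/y 20): {"teo":{"e":[64,14,11,50,76],"fyp":{"omi":13,"st":61},"ur":{"fe":96,"pch":75},"uwu":{"dwi":79,"p":44,"y":20}}}
After op 3 (add /teo/ur 56): {"teo":{"e":[64,14,11,50,76],"fyp":{"omi":13,"st":61},"ur":56,"uwu":{"dwi":79,"p":44,"y":20}}}
After op 4 (add /teo/fyp/o 7): {"teo":{"e":[64,14,11,50,76],"fyp":{"o":7,"omi":13,"st":61},"ur":56,"uwu":{"dwi":79,"p":44,"y":20}}}
After op 5 (replace /teo/ur 73): {"teo":{"e":[64,14,11,50,76],"fyp":{"o":7,"omi":13,"st":61},"ur":73,"uwu":{"dwi":79,"p":44,"y":20}}}
After op 6 (add /teo/fl 55): {"teo":{"e":[64,14,11,50,76],"fl":55,"fyp":{"o":7,"omi":13,"st":61},"ur":73,"uwu":{"dwi":79,"p":44,"y":20}}}
After op 7 (add /teo/ur 58): {"teo":{"e":[64,14,11,50,76],"fl":55,"fyp":{"o":7,"omi":13,"st":61},"ur":58,"uwu":{"dwi":79,"p":44,"y":20}}}
After op 8 (remove /teo/ur): {"teo":{"e":[64,14,11,50,76],"fl":55,"fyp":{"o":7,"omi":13,"st":61},"uwu":{"dwi":79,"p":44,"y":20}}}
After op 9 (replace /teo/e/1 13): {"teo":{"e":[64,13,11,50,76],"fl":55,"fyp":{"o":7,"omi":13,"st":61},"uwu":{"dwi":79,"p":44,"y":20}}}
After op 10 (replace /teo/fyp 91): {"teo":{"e":[64,13,11,50,76],"fl":55,"fyp":91,"uwu":{"dwi":79,"p":44,"y":20}}}
After op 11 (add /bi 24): {"bi":24,"teo":{"e":[64,13,11,50,76],"fl":55,"fyp":91,"uwu":{"dwi":79,"p":44,"y":20}}}
After op 12 (remove /teo/fl): {"bi":24,"teo":{"e":[64,13,11,50,76],"fyp":91,"uwu":{"dwi":79,"p":44,"y":20}}}
After op 13 (remove /teo/fyp): {"bi":24,"teo":{"e":[64,13,11,50,76],"uwu":{"dwi":79,"p":44,"y":20}}}
After op 14 (replace /teo/uwu 79): {"bi":24,"teo":{"e":[64,13,11,50,76],"uwu":79}}
After op 15 (replace /bi 21): {"bi":21,"teo":{"e":[64,13,11,50,76],"uwu":79}}
After op 16 (remove /teo/e/4): {"bi":21,"teo":{"e":[64,13,11,50],"uwu":79}}
After op 17 (remove /teo/e): {"bi":21,"teo":{"uwu":79}}
After op 18 (replace /bi 64): {"bi":64,"teo":{"uwu":79}}
After op 19 (add /e 37): {"bi":64,"e":37,"teo":{"uwu":79}}
After op 20 (replace /teo 55): {"bi":64,"e":37,"teo":55}
Size at the root: 3

Answer: 3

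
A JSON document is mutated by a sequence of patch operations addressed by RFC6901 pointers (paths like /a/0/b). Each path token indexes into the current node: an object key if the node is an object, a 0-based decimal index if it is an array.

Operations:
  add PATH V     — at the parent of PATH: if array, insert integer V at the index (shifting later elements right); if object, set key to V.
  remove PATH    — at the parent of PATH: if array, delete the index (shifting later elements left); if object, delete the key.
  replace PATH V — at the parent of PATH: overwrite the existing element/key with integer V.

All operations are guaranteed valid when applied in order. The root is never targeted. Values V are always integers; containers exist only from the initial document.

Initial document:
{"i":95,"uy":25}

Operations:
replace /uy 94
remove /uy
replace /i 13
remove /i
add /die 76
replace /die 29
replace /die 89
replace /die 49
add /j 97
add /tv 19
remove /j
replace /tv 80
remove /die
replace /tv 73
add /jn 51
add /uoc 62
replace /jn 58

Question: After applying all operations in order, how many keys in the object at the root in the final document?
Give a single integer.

After op 1 (replace /uy 94): {"i":95,"uy":94}
After op 2 (remove /uy): {"i":95}
After op 3 (replace /i 13): {"i":13}
After op 4 (remove /i): {}
After op 5 (add /die 76): {"die":76}
After op 6 (replace /die 29): {"die":29}
After op 7 (replace /die 89): {"die":89}
After op 8 (replace /die 49): {"die":49}
After op 9 (add /j 97): {"die":49,"j":97}
After op 10 (add /tv 19): {"die":49,"j":97,"tv":19}
After op 11 (remove /j): {"die":49,"tv":19}
After op 12 (replace /tv 80): {"die":49,"tv":80}
After op 13 (remove /die): {"tv":80}
After op 14 (replace /tv 73): {"tv":73}
After op 15 (add /jn 51): {"jn":51,"tv":73}
After op 16 (add /uoc 62): {"jn":51,"tv":73,"uoc":62}
After op 17 (replace /jn 58): {"jn":58,"tv":73,"uoc":62}
Size at the root: 3

Answer: 3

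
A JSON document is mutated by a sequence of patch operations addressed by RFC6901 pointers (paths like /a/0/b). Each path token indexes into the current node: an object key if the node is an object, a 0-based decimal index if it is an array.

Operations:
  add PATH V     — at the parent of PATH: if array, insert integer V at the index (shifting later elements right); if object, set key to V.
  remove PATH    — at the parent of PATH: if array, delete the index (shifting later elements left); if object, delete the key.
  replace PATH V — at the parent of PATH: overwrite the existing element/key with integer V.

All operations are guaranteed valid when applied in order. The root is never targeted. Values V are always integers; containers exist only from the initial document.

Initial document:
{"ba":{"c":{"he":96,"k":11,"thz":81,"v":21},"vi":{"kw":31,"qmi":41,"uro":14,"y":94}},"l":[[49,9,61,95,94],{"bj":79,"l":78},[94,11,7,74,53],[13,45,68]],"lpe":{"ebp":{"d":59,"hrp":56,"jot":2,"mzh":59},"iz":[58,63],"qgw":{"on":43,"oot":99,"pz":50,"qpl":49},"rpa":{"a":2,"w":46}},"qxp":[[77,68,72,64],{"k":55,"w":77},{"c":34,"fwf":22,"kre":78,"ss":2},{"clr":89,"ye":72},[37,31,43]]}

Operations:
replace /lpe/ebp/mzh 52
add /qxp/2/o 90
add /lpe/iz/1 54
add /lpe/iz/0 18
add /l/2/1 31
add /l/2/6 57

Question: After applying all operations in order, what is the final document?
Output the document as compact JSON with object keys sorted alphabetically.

Answer: {"ba":{"c":{"he":96,"k":11,"thz":81,"v":21},"vi":{"kw":31,"qmi":41,"uro":14,"y":94}},"l":[[49,9,61,95,94],{"bj":79,"l":78},[94,31,11,7,74,53,57],[13,45,68]],"lpe":{"ebp":{"d":59,"hrp":56,"jot":2,"mzh":52},"iz":[18,58,54,63],"qgw":{"on":43,"oot":99,"pz":50,"qpl":49},"rpa":{"a":2,"w":46}},"qxp":[[77,68,72,64],{"k":55,"w":77},{"c":34,"fwf":22,"kre":78,"o":90,"ss":2},{"clr":89,"ye":72},[37,31,43]]}

Derivation:
After op 1 (replace /lpe/ebp/mzh 52): {"ba":{"c":{"he":96,"k":11,"thz":81,"v":21},"vi":{"kw":31,"qmi":41,"uro":14,"y":94}},"l":[[49,9,61,95,94],{"bj":79,"l":78},[94,11,7,74,53],[13,45,68]],"lpe":{"ebp":{"d":59,"hrp":56,"jot":2,"mzh":52},"iz":[58,63],"qgw":{"on":43,"oot":99,"pz":50,"qpl":49},"rpa":{"a":2,"w":46}},"qxp":[[77,68,72,64],{"k":55,"w":77},{"c":34,"fwf":22,"kre":78,"ss":2},{"clr":89,"ye":72},[37,31,43]]}
After op 2 (add /qxp/2/o 90): {"ba":{"c":{"he":96,"k":11,"thz":81,"v":21},"vi":{"kw":31,"qmi":41,"uro":14,"y":94}},"l":[[49,9,61,95,94],{"bj":79,"l":78},[94,11,7,74,53],[13,45,68]],"lpe":{"ebp":{"d":59,"hrp":56,"jot":2,"mzh":52},"iz":[58,63],"qgw":{"on":43,"oot":99,"pz":50,"qpl":49},"rpa":{"a":2,"w":46}},"qxp":[[77,68,72,64],{"k":55,"w":77},{"c":34,"fwf":22,"kre":78,"o":90,"ss":2},{"clr":89,"ye":72},[37,31,43]]}
After op 3 (add /lpe/iz/1 54): {"ba":{"c":{"he":96,"k":11,"thz":81,"v":21},"vi":{"kw":31,"qmi":41,"uro":14,"y":94}},"l":[[49,9,61,95,94],{"bj":79,"l":78},[94,11,7,74,53],[13,45,68]],"lpe":{"ebp":{"d":59,"hrp":56,"jot":2,"mzh":52},"iz":[58,54,63],"qgw":{"on":43,"oot":99,"pz":50,"qpl":49},"rpa":{"a":2,"w":46}},"qxp":[[77,68,72,64],{"k":55,"w":77},{"c":34,"fwf":22,"kre":78,"o":90,"ss":2},{"clr":89,"ye":72},[37,31,43]]}
After op 4 (add /lpe/iz/0 18): {"ba":{"c":{"he":96,"k":11,"thz":81,"v":21},"vi":{"kw":31,"qmi":41,"uro":14,"y":94}},"l":[[49,9,61,95,94],{"bj":79,"l":78},[94,11,7,74,53],[13,45,68]],"lpe":{"ebp":{"d":59,"hrp":56,"jot":2,"mzh":52},"iz":[18,58,54,63],"qgw":{"on":43,"oot":99,"pz":50,"qpl":49},"rpa":{"a":2,"w":46}},"qxp":[[77,68,72,64],{"k":55,"w":77},{"c":34,"fwf":22,"kre":78,"o":90,"ss":2},{"clr":89,"ye":72},[37,31,43]]}
After op 5 (add /l/2/1 31): {"ba":{"c":{"he":96,"k":11,"thz":81,"v":21},"vi":{"kw":31,"qmi":41,"uro":14,"y":94}},"l":[[49,9,61,95,94],{"bj":79,"l":78},[94,31,11,7,74,53],[13,45,68]],"lpe":{"ebp":{"d":59,"hrp":56,"jot":2,"mzh":52},"iz":[18,58,54,63],"qgw":{"on":43,"oot":99,"pz":50,"qpl":49},"rpa":{"a":2,"w":46}},"qxp":[[77,68,72,64],{"k":55,"w":77},{"c":34,"fwf":22,"kre":78,"o":90,"ss":2},{"clr":89,"ye":72},[37,31,43]]}
After op 6 (add /l/2/6 57): {"ba":{"c":{"he":96,"k":11,"thz":81,"v":21},"vi":{"kw":31,"qmi":41,"uro":14,"y":94}},"l":[[49,9,61,95,94],{"bj":79,"l":78},[94,31,11,7,74,53,57],[13,45,68]],"lpe":{"ebp":{"d":59,"hrp":56,"jot":2,"mzh":52},"iz":[18,58,54,63],"qgw":{"on":43,"oot":99,"pz":50,"qpl":49},"rpa":{"a":2,"w":46}},"qxp":[[77,68,72,64],{"k":55,"w":77},{"c":34,"fwf":22,"kre":78,"o":90,"ss":2},{"clr":89,"ye":72},[37,31,43]]}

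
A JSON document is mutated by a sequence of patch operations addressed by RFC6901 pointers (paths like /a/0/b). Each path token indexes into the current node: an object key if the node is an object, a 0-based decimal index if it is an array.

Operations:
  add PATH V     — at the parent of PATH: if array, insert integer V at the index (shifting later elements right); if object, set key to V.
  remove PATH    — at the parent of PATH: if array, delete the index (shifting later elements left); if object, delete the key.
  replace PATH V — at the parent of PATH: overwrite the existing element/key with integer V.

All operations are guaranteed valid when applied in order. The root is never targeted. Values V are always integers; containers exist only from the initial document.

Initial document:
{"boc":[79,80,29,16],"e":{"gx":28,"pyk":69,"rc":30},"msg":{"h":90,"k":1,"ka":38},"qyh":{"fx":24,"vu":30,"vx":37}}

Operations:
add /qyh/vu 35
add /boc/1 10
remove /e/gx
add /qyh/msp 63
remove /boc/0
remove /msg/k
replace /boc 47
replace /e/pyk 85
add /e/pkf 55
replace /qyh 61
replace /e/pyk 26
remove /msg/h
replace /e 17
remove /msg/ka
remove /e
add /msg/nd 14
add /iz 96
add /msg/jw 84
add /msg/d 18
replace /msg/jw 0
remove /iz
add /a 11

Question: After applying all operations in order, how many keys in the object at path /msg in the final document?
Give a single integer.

After op 1 (add /qyh/vu 35): {"boc":[79,80,29,16],"e":{"gx":28,"pyk":69,"rc":30},"msg":{"h":90,"k":1,"ka":38},"qyh":{"fx":24,"vu":35,"vx":37}}
After op 2 (add /boc/1 10): {"boc":[79,10,80,29,16],"e":{"gx":28,"pyk":69,"rc":30},"msg":{"h":90,"k":1,"ka":38},"qyh":{"fx":24,"vu":35,"vx":37}}
After op 3 (remove /e/gx): {"boc":[79,10,80,29,16],"e":{"pyk":69,"rc":30},"msg":{"h":90,"k":1,"ka":38},"qyh":{"fx":24,"vu":35,"vx":37}}
After op 4 (add /qyh/msp 63): {"boc":[79,10,80,29,16],"e":{"pyk":69,"rc":30},"msg":{"h":90,"k":1,"ka":38},"qyh":{"fx":24,"msp":63,"vu":35,"vx":37}}
After op 5 (remove /boc/0): {"boc":[10,80,29,16],"e":{"pyk":69,"rc":30},"msg":{"h":90,"k":1,"ka":38},"qyh":{"fx":24,"msp":63,"vu":35,"vx":37}}
After op 6 (remove /msg/k): {"boc":[10,80,29,16],"e":{"pyk":69,"rc":30},"msg":{"h":90,"ka":38},"qyh":{"fx":24,"msp":63,"vu":35,"vx":37}}
After op 7 (replace /boc 47): {"boc":47,"e":{"pyk":69,"rc":30},"msg":{"h":90,"ka":38},"qyh":{"fx":24,"msp":63,"vu":35,"vx":37}}
After op 8 (replace /e/pyk 85): {"boc":47,"e":{"pyk":85,"rc":30},"msg":{"h":90,"ka":38},"qyh":{"fx":24,"msp":63,"vu":35,"vx":37}}
After op 9 (add /e/pkf 55): {"boc":47,"e":{"pkf":55,"pyk":85,"rc":30},"msg":{"h":90,"ka":38},"qyh":{"fx":24,"msp":63,"vu":35,"vx":37}}
After op 10 (replace /qyh 61): {"boc":47,"e":{"pkf":55,"pyk":85,"rc":30},"msg":{"h":90,"ka":38},"qyh":61}
After op 11 (replace /e/pyk 26): {"boc":47,"e":{"pkf":55,"pyk":26,"rc":30},"msg":{"h":90,"ka":38},"qyh":61}
After op 12 (remove /msg/h): {"boc":47,"e":{"pkf":55,"pyk":26,"rc":30},"msg":{"ka":38},"qyh":61}
After op 13 (replace /e 17): {"boc":47,"e":17,"msg":{"ka":38},"qyh":61}
After op 14 (remove /msg/ka): {"boc":47,"e":17,"msg":{},"qyh":61}
After op 15 (remove /e): {"boc":47,"msg":{},"qyh":61}
After op 16 (add /msg/nd 14): {"boc":47,"msg":{"nd":14},"qyh":61}
After op 17 (add /iz 96): {"boc":47,"iz":96,"msg":{"nd":14},"qyh":61}
After op 18 (add /msg/jw 84): {"boc":47,"iz":96,"msg":{"jw":84,"nd":14},"qyh":61}
After op 19 (add /msg/d 18): {"boc":47,"iz":96,"msg":{"d":18,"jw":84,"nd":14},"qyh":61}
After op 20 (replace /msg/jw 0): {"boc":47,"iz":96,"msg":{"d":18,"jw":0,"nd":14},"qyh":61}
After op 21 (remove /iz): {"boc":47,"msg":{"d":18,"jw":0,"nd":14},"qyh":61}
After op 22 (add /a 11): {"a":11,"boc":47,"msg":{"d":18,"jw":0,"nd":14},"qyh":61}
Size at path /msg: 3

Answer: 3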